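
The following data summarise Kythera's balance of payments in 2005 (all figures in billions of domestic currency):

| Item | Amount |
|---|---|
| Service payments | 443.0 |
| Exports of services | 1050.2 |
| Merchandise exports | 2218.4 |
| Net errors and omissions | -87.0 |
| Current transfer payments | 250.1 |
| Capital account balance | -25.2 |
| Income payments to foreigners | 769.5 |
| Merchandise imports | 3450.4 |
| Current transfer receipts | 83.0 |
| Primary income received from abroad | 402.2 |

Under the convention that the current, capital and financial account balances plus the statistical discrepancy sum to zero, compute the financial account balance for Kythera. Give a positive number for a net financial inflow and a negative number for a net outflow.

Goods balance = 2218.4 - 3450.4 = -1232.0
Services balance = 1050.2 - 443.0 = 607.2
Trade balance (goods + services) = -1232.0 + 607.2 = -624.8
Net primary income = 402.2 - 769.5 = -367.3
Net secondary income = 83.0 - 250.1 = -167.1
Current account = -624.8 + (-367.3) + (-167.1) = -1159.2
Financial account = -(-1159.2 + (-25.2) + (-87.0)) = 1271.4

1271.4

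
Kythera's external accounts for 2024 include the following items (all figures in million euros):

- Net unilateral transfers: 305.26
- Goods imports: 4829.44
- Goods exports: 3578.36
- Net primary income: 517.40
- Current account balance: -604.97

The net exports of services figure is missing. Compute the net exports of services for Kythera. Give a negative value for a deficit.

-176.55

Current account = goods balance + services balance + net primary income + net secondary income
Sum of the known components = -428.42
Net exports of services = CA - (known components) = -604.97 - (-428.42) = -176.55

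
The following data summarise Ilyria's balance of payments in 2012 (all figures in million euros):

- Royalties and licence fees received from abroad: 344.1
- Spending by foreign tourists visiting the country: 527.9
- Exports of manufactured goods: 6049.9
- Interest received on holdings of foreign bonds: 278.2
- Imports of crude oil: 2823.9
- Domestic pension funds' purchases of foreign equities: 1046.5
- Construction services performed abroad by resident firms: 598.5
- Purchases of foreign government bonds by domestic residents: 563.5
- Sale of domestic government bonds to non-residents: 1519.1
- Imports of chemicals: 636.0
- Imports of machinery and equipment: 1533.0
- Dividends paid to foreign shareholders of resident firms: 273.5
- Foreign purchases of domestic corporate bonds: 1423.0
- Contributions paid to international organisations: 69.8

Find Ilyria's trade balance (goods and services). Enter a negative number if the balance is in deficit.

Goods: -636.0 - 2823.9 - 1533.0 + 6049.9 = 1057.0
Services: 598.5 + 527.9 + 344.1 = 1470.5
Trade balance = 1057.0 + 1470.5 = 2527.5
(Excluded from the trade balance — primary income: interest received on holdings of foreign bonds 278.2, dividends paid to foreign shareholders of resident firms 273.5; financial account: domestic pension funds' purchases of foreign equities 1046.5, purchases of foreign government bonds by domestic residents 563.5, sale of domestic government bonds to non-residents 1519.1, foreign purchases of domestic corporate bonds 1423.0; secondary income: contributions paid to international organisations 69.8.)

2527.5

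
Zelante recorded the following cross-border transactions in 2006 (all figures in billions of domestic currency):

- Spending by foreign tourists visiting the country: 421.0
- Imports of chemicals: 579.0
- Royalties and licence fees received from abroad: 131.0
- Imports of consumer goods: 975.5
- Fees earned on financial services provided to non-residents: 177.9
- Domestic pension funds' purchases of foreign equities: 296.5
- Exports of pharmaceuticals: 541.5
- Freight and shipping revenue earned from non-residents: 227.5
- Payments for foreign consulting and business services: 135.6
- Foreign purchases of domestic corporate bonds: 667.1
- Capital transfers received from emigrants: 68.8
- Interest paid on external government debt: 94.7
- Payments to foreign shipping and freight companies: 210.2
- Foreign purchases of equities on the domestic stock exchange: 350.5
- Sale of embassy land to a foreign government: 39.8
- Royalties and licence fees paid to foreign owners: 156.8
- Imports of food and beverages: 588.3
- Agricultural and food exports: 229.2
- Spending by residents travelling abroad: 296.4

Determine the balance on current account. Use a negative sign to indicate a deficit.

Goods: 541.5 - 579.0 - 588.3 - 975.5 + 229.2 = -1372.1
Services: -210.2 + 177.9 + 421.0 - 135.6 - 156.8 + 227.5 + 131.0 - 296.4 = 158.4
Primary income: -94.7
Current account = (-1372.1) + 158.4 + (-94.7) = -1308.4
(Excluded from the current account — financial account: domestic pension funds' purchases of foreign equities 296.5, foreign purchases of domestic corporate bonds 667.1, foreign purchases of equities on the domestic stock exchange 350.5; capital account: capital transfers received from emigrants 68.8, sale of embassy land to a foreign government 39.8.)

-1308.4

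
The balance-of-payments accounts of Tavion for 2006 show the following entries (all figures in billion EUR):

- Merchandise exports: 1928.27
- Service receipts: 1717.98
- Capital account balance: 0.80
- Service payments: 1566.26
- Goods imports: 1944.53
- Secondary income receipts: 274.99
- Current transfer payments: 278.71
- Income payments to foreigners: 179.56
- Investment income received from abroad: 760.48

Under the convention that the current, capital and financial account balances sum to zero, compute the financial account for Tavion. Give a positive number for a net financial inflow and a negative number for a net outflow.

Goods balance = 1928.27 - 1944.53 = -16.26
Services balance = 1717.98 - 1566.26 = 151.72
Trade balance (goods + services) = -16.26 + 151.72 = 135.46
Net primary income = 760.48 - 179.56 = 580.92
Net secondary income = 274.99 - 278.71 = -3.72
Current account = 135.46 + 580.92 + (-3.72) = 712.66
Financial account = -(712.66 + 0.80) = -713.46

-713.46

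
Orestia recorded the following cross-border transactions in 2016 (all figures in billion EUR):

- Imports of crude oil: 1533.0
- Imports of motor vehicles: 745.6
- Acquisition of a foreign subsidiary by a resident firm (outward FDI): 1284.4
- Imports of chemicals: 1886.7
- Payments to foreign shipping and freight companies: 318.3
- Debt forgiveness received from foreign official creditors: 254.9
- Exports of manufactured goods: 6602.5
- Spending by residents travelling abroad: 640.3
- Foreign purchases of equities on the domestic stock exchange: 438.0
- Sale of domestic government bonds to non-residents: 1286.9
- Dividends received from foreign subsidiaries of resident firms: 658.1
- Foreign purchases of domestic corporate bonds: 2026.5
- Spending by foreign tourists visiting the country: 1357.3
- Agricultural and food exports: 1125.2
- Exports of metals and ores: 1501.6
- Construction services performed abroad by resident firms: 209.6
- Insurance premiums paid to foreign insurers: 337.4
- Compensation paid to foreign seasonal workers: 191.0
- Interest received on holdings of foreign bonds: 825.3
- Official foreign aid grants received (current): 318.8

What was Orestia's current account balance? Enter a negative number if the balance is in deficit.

6946.1

Goods: 1125.2 + 6602.5 - 1886.7 - 745.6 + 1501.6 - 1533.0 = 5064.0
Services: -640.3 + 1357.3 + 209.6 - 318.3 - 337.4 = 270.9
Primary income: -191.0 + 658.1 + 825.3 = 1292.4
Secondary income: 318.8
Current account = 5064.0 + 270.9 + 1292.4 + 318.8 = 6946.1
(Excluded from the current account — financial account: acquisition of a foreign subsidiary by a resident firm (outward FDI) 1284.4, foreign purchases of equities on the domestic stock exchange 438.0, sale of domestic government bonds to non-residents 1286.9, foreign purchases of domestic corporate bonds 2026.5; capital account: debt forgiveness received from foreign official creditors 254.9.)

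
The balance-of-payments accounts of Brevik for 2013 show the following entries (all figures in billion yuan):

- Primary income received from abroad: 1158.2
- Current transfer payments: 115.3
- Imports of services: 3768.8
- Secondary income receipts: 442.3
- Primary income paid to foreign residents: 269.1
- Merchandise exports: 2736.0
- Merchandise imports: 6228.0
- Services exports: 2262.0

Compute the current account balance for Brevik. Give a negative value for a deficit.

Goods balance = 2736.0 - 6228.0 = -3492.0
Services balance = 2262.0 - 3768.8 = -1506.8
Trade balance (goods + services) = -3492.0 + (-1506.8) = -4998.8
Net primary income = 1158.2 - 269.1 = 889.1
Net secondary income = 442.3 - 115.3 = 327.0
Current account = -4998.8 + 889.1 + 327.0 = -3782.7

-3782.7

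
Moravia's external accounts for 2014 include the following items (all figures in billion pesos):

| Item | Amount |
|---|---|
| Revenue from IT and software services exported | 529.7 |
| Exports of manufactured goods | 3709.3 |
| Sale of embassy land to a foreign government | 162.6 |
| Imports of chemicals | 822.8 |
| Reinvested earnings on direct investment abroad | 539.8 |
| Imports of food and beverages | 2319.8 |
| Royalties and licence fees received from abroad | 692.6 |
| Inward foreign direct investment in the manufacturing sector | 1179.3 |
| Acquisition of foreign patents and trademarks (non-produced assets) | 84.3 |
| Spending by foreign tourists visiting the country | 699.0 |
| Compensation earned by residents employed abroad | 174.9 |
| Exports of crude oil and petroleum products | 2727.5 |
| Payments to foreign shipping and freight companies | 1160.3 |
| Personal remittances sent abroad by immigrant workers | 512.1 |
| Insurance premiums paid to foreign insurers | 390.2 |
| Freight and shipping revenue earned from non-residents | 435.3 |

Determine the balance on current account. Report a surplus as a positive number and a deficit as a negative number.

Goods: -2319.8 + 3709.3 - 822.8 + 2727.5 = 3294.2
Services: 699.0 - 390.2 + 435.3 - 1160.3 + 529.7 + 692.6 = 806.1
Primary income: 174.9 + 539.8 = 714.7
Secondary income: -512.1
Current account = 3294.2 + 806.1 + 714.7 + (-512.1) = 4302.9
(Excluded from the current account — capital account: sale of embassy land to a foreign government 162.6, acquisition of foreign patents and trademarks (non-produced assets) 84.3; financial account: inward foreign direct investment in the manufacturing sector 1179.3.)

4302.9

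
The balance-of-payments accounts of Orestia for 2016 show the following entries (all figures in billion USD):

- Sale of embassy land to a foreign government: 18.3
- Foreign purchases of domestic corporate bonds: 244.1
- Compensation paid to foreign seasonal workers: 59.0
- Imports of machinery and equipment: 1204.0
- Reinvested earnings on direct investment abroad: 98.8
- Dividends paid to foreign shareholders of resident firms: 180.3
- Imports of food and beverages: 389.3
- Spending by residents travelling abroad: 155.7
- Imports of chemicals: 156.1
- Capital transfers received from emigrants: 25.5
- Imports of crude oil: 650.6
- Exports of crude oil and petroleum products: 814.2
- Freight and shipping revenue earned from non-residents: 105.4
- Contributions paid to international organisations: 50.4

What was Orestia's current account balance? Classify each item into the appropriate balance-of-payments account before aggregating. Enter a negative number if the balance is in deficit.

Goods: 814.2 - 650.6 - 1204.0 - 156.1 - 389.3 = -1585.8
Services: 105.4 - 155.7 = -50.3
Primary income: -180.3 - 59.0 + 98.8 = -140.5
Secondary income: -50.4
Current account = (-1585.8) + (-50.3) + (-140.5) + (-50.4) = -1827.0
(Excluded from the current account — capital account: sale of embassy land to a foreign government 18.3, capital transfers received from emigrants 25.5; financial account: foreign purchases of domestic corporate bonds 244.1.)

-1827.0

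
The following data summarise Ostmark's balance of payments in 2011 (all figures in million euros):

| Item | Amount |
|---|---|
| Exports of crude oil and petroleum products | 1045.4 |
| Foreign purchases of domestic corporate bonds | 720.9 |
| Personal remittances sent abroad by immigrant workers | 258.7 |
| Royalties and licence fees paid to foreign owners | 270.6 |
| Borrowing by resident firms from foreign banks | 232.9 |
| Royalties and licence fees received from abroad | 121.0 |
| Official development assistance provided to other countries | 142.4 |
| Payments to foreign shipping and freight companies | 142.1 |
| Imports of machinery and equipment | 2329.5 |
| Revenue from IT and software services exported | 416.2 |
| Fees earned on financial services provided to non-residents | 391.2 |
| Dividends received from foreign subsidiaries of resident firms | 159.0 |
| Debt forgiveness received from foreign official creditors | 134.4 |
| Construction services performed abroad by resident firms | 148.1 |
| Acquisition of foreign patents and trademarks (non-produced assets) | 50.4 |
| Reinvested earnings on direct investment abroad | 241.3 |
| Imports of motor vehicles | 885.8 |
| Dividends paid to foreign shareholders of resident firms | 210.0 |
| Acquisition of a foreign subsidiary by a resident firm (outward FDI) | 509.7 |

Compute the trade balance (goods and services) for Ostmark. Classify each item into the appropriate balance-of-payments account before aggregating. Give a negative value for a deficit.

Goods: -885.8 + 1045.4 - 2329.5 = -2169.9
Services: 416.2 + 148.1 + 121.0 - 270.6 + 391.2 - 142.1 = 663.8
Trade balance = -2169.9 + 663.8 = -1506.1
(Excluded from the trade balance — financial account: foreign purchases of domestic corporate bonds 720.9, borrowing by resident firms from foreign banks 232.9, acquisition of a foreign subsidiary by a resident firm (outward FDI) 509.7; secondary income: personal remittances sent abroad by immigrant workers 258.7, official development assistance provided to other countries 142.4; primary income: dividends received from foreign subsidiaries of resident firms 159.0, reinvested earnings on direct investment abroad 241.3, dividends paid to foreign shareholders of resident firms 210.0; capital account: debt forgiveness received from foreign official creditors 134.4, acquisition of foreign patents and trademarks (non-produced assets) 50.4.)

-1506.1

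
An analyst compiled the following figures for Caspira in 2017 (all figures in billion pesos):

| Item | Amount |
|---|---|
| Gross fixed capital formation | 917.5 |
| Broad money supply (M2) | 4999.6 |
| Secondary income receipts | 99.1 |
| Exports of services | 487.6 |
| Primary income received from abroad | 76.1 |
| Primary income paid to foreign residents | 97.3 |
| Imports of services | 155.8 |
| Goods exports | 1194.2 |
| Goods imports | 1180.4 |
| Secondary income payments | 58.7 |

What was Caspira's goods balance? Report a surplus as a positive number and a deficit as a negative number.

Goods balance = 1194.2 - 1180.4 = 13.8

13.8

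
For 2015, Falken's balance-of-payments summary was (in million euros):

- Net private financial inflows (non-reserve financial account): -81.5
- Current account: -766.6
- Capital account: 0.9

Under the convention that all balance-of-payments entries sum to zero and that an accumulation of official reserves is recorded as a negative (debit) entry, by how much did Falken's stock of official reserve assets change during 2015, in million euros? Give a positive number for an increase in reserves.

Official reserve transactions balance = -((-766.6) + 0.9 + (-81.5)) = 847.2
An accumulation of reserves is recorded as a debit (negative entry), so the change in the stock of reserves is the negative of that balance.
Change in official reserves = -(847.2) = -847.2

-847.2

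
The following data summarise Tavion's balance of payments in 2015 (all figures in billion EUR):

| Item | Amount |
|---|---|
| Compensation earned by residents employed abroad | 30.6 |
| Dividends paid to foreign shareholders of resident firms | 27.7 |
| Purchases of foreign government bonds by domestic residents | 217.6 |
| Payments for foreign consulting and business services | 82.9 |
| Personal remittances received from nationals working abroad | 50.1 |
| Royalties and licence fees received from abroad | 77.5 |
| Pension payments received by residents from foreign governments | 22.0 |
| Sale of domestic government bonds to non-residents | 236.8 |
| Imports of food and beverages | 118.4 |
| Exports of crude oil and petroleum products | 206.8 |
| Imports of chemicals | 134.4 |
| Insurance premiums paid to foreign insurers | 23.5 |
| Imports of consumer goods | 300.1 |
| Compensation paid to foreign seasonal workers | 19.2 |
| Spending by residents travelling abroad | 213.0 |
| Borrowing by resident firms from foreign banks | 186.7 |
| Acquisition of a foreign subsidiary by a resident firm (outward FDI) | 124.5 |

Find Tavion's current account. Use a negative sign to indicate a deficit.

-532.2

Goods: 206.8 - 134.4 - 118.4 - 300.1 = -346.1
Services: -213.0 - 82.9 + 77.5 - 23.5 = -241.9
Primary income: -27.7 + 30.6 - 19.2 = -16.3
Secondary income: 22.0 + 50.1 = 72.1
Current account = (-346.1) + (-241.9) + (-16.3) + 72.1 = -532.2
(Excluded from the current account — financial account: purchases of foreign government bonds by domestic residents 217.6, sale of domestic government bonds to non-residents 236.8, borrowing by resident firms from foreign banks 186.7, acquisition of a foreign subsidiary by a resident firm (outward FDI) 124.5.)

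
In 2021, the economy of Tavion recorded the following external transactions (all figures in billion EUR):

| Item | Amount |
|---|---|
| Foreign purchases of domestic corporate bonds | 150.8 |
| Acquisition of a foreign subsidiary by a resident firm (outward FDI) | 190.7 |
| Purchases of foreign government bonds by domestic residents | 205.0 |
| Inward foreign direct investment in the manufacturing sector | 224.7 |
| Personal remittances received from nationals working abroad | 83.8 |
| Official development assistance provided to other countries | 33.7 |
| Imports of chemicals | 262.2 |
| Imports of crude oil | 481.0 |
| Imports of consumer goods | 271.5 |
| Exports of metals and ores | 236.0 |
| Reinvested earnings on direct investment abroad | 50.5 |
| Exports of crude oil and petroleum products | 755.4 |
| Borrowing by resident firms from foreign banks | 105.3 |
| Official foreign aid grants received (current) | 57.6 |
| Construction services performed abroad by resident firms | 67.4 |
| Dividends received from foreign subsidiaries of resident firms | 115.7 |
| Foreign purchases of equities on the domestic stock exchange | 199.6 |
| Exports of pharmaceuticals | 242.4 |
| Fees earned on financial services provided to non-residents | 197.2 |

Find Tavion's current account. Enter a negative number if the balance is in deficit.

757.6

Goods: -481.0 - 271.5 + 242.4 + 236.0 + 755.4 - 262.2 = 219.1
Services: 197.2 + 67.4 = 264.6
Primary income: 115.7 + 50.5 = 166.2
Secondary income: 83.8 - 33.7 + 57.6 = 107.7
Current account = 219.1 + 264.6 + 166.2 + 107.7 = 757.6
(Excluded from the current account — financial account: foreign purchases of domestic corporate bonds 150.8, acquisition of a foreign subsidiary by a resident firm (outward FDI) 190.7, purchases of foreign government bonds by domestic residents 205.0, inward foreign direct investment in the manufacturing sector 224.7, borrowing by resident firms from foreign banks 105.3, foreign purchases of equities on the domestic stock exchange 199.6.)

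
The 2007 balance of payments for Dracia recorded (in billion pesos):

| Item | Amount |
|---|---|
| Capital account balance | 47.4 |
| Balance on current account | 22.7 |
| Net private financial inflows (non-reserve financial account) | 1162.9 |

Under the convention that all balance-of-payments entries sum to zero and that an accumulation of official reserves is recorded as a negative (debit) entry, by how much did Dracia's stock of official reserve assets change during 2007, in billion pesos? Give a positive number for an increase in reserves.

Official reserve transactions balance = -(22.7 + 47.4 + 1162.9) = -1233.0
An accumulation of reserves is recorded as a debit (negative entry), so the change in the stock of reserves is the negative of that balance.
Change in official reserves = -(-1233.0) = 1233.0

1233.0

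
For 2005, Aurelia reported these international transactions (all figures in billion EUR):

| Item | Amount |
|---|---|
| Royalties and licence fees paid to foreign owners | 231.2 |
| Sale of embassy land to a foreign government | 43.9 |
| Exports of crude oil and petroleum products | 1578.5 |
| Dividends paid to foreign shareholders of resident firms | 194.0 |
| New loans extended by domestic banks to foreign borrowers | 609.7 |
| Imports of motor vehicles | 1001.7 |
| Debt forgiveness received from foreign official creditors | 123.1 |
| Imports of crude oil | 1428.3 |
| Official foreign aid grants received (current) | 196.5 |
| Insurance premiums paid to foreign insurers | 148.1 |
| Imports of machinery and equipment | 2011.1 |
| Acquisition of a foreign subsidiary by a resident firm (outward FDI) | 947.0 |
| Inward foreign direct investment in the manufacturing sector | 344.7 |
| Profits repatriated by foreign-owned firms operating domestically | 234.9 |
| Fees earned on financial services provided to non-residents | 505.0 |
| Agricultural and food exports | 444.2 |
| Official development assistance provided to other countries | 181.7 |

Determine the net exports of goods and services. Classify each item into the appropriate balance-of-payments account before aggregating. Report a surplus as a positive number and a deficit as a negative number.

Goods: 444.2 - 1428.3 - 2011.1 - 1001.7 + 1578.5 = -2418.4
Services: -148.1 - 231.2 + 505.0 = 125.7
Trade balance = -2418.4 + 125.7 = -2292.7
(Excluded from the trade balance — capital account: sale of embassy land to a foreign government 43.9, debt forgiveness received from foreign official creditors 123.1; primary income: dividends paid to foreign shareholders of resident firms 194.0, profits repatriated by foreign-owned firms operating domestically 234.9; financial account: new loans extended by domestic banks to foreign borrowers 609.7, acquisition of a foreign subsidiary by a resident firm (outward FDI) 947.0, inward foreign direct investment in the manufacturing sector 344.7; secondary income: official foreign aid grants received (current) 196.5, official development assistance provided to other countries 181.7.)

-2292.7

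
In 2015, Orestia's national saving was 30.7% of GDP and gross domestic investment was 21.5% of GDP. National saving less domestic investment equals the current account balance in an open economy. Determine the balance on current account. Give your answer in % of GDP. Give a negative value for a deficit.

9.2

CA = S - I = 30.7 - 21.5 = 9.2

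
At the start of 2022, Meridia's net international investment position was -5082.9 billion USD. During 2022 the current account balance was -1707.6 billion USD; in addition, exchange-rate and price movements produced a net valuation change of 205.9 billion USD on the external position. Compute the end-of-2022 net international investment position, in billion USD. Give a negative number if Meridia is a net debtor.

-6584.6

Change in NIIP = current account + net valuation change = -1707.6 + 205.9 = -1501.7
End-of-year NIIP = -5082.9 + (-1501.7) = -6584.6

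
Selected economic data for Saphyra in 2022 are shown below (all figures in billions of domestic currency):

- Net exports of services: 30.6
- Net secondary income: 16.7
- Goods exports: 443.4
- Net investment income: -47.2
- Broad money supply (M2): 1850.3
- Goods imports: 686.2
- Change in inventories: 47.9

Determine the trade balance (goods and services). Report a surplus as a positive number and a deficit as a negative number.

-212.2

Goods balance = 443.4 - 686.2 = -242.8
Services balance = 30.6
Trade balance (goods + services) = -242.8 + 30.6 = -212.2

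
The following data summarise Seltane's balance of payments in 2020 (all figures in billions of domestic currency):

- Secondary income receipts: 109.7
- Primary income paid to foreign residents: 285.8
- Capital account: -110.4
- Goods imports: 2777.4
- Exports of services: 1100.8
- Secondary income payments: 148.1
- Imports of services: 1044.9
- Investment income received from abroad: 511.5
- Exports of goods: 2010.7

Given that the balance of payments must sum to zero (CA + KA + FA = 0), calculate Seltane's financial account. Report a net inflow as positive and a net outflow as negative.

Goods balance = 2010.7 - 2777.4 = -766.7
Services balance = 1100.8 - 1044.9 = 55.9
Trade balance (goods + services) = -766.7 + 55.9 = -710.8
Net primary income = 511.5 - 285.8 = 225.7
Net secondary income = 109.7 - 148.1 = -38.4
Current account = -710.8 + 225.7 + (-38.4) = -523.5
Financial account = -(-523.5 + (-110.4)) = 633.9

633.9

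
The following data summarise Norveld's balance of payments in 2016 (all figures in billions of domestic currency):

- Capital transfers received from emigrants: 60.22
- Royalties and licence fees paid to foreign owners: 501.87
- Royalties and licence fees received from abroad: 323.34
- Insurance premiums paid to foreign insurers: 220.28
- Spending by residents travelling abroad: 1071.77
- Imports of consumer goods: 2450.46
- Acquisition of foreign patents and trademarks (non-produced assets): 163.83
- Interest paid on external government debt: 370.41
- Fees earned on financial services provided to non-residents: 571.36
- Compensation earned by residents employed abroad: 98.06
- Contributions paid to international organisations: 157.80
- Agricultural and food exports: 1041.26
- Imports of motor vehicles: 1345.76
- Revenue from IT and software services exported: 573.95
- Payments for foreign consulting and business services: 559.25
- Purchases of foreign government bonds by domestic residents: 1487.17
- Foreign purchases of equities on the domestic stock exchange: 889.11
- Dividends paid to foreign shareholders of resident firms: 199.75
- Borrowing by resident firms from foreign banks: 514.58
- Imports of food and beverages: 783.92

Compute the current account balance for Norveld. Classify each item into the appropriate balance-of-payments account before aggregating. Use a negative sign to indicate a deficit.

-5053.30

Goods: 1041.26 - 783.92 - 2450.46 - 1345.76 = -3538.88
Services: -1071.77 + 571.36 - 501.87 + 573.95 - 559.25 - 220.28 + 323.34 = -884.52
Primary income: 98.06 - 370.41 - 199.75 = -472.10
Secondary income: -157.80
Current account = (-3538.88) + (-884.52) + (-472.10) + (-157.80) = -5053.30
(Excluded from the current account — capital account: capital transfers received from emigrants 60.22, acquisition of foreign patents and trademarks (non-produced assets) 163.83; financial account: purchases of foreign government bonds by domestic residents 1487.17, foreign purchases of equities on the domestic stock exchange 889.11, borrowing by resident firms from foreign banks 514.58.)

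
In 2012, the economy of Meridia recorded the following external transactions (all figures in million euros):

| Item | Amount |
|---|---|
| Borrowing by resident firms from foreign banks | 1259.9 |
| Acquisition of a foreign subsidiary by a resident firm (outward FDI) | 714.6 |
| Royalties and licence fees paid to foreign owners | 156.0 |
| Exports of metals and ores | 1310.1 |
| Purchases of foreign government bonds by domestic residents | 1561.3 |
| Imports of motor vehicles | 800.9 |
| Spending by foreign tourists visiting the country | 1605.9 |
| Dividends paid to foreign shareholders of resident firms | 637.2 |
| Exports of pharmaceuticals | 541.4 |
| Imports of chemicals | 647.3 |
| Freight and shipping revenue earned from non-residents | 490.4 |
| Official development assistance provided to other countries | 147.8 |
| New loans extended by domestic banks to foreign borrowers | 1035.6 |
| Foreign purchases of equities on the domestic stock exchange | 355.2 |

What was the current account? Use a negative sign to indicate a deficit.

Goods: 541.4 - 647.3 - 800.9 + 1310.1 = 403.3
Services: 1605.9 - 156.0 + 490.4 = 1940.3
Primary income: -637.2
Secondary income: -147.8
Current account = 403.3 + 1940.3 + (-637.2) + (-147.8) = 1558.6
(Excluded from the current account — financial account: borrowing by resident firms from foreign banks 1259.9, acquisition of a foreign subsidiary by a resident firm (outward FDI) 714.6, purchases of foreign government bonds by domestic residents 1561.3, new loans extended by domestic banks to foreign borrowers 1035.6, foreign purchases of equities on the domestic stock exchange 355.2.)

1558.6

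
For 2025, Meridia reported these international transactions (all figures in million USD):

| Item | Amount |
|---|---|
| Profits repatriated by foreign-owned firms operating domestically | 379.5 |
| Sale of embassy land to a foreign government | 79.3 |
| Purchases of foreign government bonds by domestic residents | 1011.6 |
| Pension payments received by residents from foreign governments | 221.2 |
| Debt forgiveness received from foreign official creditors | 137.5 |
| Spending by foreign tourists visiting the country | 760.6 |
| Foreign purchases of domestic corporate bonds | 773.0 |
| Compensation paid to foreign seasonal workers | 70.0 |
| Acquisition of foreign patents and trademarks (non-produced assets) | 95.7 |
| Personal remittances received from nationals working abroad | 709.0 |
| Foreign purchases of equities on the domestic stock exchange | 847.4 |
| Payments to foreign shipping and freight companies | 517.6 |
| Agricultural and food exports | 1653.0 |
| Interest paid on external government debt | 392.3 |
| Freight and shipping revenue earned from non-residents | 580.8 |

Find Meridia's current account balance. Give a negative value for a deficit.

2565.2

Goods: 1653.0
Services: -517.6 + 760.6 + 580.8 = 823.8
Primary income: -392.3 - 379.5 - 70.0 = -841.8
Secondary income: 221.2 + 709.0 = 930.2
Current account = 1653.0 + 823.8 + (-841.8) + 930.2 = 2565.2
(Excluded from the current account — capital account: sale of embassy land to a foreign government 79.3, debt forgiveness received from foreign official creditors 137.5, acquisition of foreign patents and trademarks (non-produced assets) 95.7; financial account: purchases of foreign government bonds by domestic residents 1011.6, foreign purchases of domestic corporate bonds 773.0, foreign purchases of equities on the domestic stock exchange 847.4.)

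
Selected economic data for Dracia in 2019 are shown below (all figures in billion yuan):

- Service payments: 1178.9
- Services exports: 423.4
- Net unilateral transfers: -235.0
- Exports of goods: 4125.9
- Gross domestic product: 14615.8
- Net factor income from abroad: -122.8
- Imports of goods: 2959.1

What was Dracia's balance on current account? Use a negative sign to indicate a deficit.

Goods balance = 4125.9 - 2959.1 = 1166.8
Services balance = 423.4 - 1178.9 = -755.5
Trade balance (goods + services) = 1166.8 + (-755.5) = 411.3
Net primary income = -122.8
Net secondary income = -235.0
Current account = 411.3 + (-122.8) + (-235.0) = 53.5

53.5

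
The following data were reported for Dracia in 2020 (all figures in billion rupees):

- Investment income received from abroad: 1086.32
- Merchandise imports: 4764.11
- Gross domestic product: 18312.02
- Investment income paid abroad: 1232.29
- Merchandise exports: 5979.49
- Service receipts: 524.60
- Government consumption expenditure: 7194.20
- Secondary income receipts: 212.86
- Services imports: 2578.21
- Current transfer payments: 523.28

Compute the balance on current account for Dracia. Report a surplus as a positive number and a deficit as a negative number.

-1294.62

Goods balance = 5979.49 - 4764.11 = 1215.38
Services balance = 524.60 - 2578.21 = -2053.61
Trade balance (goods + services) = 1215.38 + (-2053.61) = -838.23
Net primary income = 1086.32 - 1232.29 = -145.97
Net secondary income = 212.86 - 523.28 = -310.42
Current account = -838.23 + (-145.97) + (-310.42) = -1294.62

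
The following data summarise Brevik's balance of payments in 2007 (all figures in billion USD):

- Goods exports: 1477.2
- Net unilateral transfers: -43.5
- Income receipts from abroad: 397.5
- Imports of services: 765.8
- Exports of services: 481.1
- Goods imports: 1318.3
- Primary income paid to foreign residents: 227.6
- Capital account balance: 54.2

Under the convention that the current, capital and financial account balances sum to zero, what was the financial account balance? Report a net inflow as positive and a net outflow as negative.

Goods balance = 1477.2 - 1318.3 = 158.9
Services balance = 481.1 - 765.8 = -284.7
Trade balance (goods + services) = 158.9 + (-284.7) = -125.8
Net primary income = 397.5 - 227.6 = 169.9
Net secondary income = -43.5
Current account = -125.8 + 169.9 + (-43.5) = 0.6
Financial account = -(0.6 + 54.2) = -54.8

-54.8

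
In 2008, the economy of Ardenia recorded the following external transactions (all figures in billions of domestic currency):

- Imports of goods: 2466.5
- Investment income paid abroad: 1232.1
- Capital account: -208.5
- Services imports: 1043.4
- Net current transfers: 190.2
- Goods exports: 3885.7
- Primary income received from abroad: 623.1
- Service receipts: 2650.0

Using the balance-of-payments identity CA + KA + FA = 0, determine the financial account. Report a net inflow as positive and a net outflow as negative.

-2398.5

Goods balance = 3885.7 - 2466.5 = 1419.2
Services balance = 2650.0 - 1043.4 = 1606.6
Trade balance (goods + services) = 1419.2 + 1606.6 = 3025.8
Net primary income = 623.1 - 1232.1 = -609.0
Net secondary income = 190.2
Current account = 3025.8 + (-609.0) + 190.2 = 2607.0
Financial account = -(2607.0 + (-208.5)) = -2398.5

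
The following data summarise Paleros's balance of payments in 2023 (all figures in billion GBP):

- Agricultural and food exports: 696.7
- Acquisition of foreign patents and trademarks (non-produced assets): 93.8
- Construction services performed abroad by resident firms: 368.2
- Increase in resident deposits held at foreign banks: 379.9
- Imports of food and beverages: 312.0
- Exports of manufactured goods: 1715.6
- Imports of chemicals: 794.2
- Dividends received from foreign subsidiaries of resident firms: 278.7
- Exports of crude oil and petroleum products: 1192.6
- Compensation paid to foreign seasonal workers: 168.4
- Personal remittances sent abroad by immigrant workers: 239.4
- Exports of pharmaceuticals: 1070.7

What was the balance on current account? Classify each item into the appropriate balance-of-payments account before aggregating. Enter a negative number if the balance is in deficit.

3808.5

Goods: 1715.6 - 312.0 + 696.7 + 1192.6 + 1070.7 - 794.2 = 3569.4
Services: 368.2
Primary income: -168.4 + 278.7 = 110.3
Secondary income: -239.4
Current account = 3569.4 + 368.2 + 110.3 + (-239.4) = 3808.5
(Excluded from the current account — capital account: acquisition of foreign patents and trademarks (non-produced assets) 93.8; financial account: increase in resident deposits held at foreign banks 379.9.)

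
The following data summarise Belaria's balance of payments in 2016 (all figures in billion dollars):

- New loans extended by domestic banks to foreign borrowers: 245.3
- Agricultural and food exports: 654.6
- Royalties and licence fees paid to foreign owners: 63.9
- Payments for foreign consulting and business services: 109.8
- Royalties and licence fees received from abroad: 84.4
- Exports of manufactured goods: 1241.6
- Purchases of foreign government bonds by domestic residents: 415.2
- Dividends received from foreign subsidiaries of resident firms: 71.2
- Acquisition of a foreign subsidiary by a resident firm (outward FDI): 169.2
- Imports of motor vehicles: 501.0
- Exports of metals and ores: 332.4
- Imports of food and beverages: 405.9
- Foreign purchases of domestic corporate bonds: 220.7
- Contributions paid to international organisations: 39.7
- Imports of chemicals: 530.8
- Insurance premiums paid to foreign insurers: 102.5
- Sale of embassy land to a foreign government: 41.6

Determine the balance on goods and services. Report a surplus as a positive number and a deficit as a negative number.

Goods: -501.0 - 405.9 + 1241.6 + 332.4 - 530.8 + 654.6 = 790.9
Services: 84.4 - 102.5 - 109.8 - 63.9 = -191.8
Trade balance = 790.9 + (-191.8) = 599.1
(Excluded from the trade balance — financial account: new loans extended by domestic banks to foreign borrowers 245.3, purchases of foreign government bonds by domestic residents 415.2, acquisition of a foreign subsidiary by a resident firm (outward FDI) 169.2, foreign purchases of domestic corporate bonds 220.7; primary income: dividends received from foreign subsidiaries of resident firms 71.2; secondary income: contributions paid to international organisations 39.7; capital account: sale of embassy land to a foreign government 41.6.)

599.1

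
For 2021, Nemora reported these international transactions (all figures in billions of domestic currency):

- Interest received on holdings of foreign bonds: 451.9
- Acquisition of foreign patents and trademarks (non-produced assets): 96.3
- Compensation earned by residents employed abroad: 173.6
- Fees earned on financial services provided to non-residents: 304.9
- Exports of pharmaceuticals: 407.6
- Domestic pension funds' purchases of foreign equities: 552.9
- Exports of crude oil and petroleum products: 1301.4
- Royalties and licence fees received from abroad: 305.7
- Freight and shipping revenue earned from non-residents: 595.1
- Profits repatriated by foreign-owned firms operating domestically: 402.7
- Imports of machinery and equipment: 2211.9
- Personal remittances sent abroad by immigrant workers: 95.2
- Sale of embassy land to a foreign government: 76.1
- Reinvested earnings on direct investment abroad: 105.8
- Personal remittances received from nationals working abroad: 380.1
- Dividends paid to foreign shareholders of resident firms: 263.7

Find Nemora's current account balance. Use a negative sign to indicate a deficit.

1052.6

Goods: 1301.4 - 2211.9 + 407.6 = -502.9
Services: 595.1 + 305.7 + 304.9 = 1205.7
Primary income: -263.7 + 105.8 - 402.7 + 173.6 + 451.9 = 64.9
Secondary income: 380.1 - 95.2 = 284.9
Current account = (-502.9) + 1205.7 + 64.9 + 284.9 = 1052.6
(Excluded from the current account — capital account: acquisition of foreign patents and trademarks (non-produced assets) 96.3, sale of embassy land to a foreign government 76.1; financial account: domestic pension funds' purchases of foreign equities 552.9.)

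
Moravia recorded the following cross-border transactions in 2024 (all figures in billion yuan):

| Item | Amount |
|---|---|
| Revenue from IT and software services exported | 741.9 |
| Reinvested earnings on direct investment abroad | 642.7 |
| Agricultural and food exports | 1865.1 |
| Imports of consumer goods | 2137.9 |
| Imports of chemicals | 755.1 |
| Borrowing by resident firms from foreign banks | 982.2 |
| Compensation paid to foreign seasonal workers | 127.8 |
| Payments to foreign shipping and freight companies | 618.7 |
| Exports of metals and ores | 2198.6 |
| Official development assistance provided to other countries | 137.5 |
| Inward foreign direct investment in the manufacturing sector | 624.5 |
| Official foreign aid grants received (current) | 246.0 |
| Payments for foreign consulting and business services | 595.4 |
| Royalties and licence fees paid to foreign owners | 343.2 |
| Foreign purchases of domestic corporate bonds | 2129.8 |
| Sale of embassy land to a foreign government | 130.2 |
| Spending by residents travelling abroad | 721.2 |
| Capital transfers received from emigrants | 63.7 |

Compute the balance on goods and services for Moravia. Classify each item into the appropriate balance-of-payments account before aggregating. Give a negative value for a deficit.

Goods: -755.1 + 2198.6 + 1865.1 - 2137.9 = 1170.7
Services: -343.2 - 618.7 + 741.9 - 721.2 - 595.4 = -1536.6
Trade balance = 1170.7 + (-1536.6) = -365.9
(Excluded from the trade balance — primary income: reinvested earnings on direct investment abroad 642.7, compensation paid to foreign seasonal workers 127.8; financial account: borrowing by resident firms from foreign banks 982.2, inward foreign direct investment in the manufacturing sector 624.5, foreign purchases of domestic corporate bonds 2129.8; secondary income: official development assistance provided to other countries 137.5, official foreign aid grants received (current) 246.0; capital account: sale of embassy land to a foreign government 130.2, capital transfers received from emigrants 63.7.)

-365.9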